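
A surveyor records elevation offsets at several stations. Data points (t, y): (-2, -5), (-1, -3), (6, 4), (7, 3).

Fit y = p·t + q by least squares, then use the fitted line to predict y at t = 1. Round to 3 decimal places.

ŷ = -1.646

Sums needed: Σt·t = 90, Σt = 10, Σ1 = 4.
And Σt·y = 58, Σy = -1.
AᵀA·[p, q]ᵀ = Aᵀy becomes [[90, 10]; [10, 4]]·[p, q]ᵀ = [58, -1]ᵀ.
Eliminating q: 4·(row 1) − 10·(row 2) gives 260·p = 4·58 − 10·(-1) = 242, so p = 121/130.
Then q = ((-1) − 10·(121/130))/4 = -67/26.
At t = 1: ŷ = (121/130)·(1) + (-67/26)·(1) = -107/65.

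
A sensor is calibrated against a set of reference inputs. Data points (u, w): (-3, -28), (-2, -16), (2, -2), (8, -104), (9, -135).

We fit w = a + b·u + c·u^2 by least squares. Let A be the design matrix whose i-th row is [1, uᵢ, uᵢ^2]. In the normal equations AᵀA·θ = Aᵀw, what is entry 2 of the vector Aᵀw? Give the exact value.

Entry 2 ↔ basis u, so (Aᵀw)_{2} = Σᵢ (u)·wᵢ = (-3)·(-28) + (-2)·(-16) + (2)·(-2) + (8)·(-104) + (9)·(-135) = -1935.

-1935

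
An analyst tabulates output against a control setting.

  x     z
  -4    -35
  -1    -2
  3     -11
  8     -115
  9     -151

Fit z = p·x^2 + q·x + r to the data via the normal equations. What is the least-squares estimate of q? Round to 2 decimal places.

The normal system MᵀM·[p, q, r]ᵀ = Mᵀz is [[10995, 1203, 171]; [1203, 171, 15]; [171, 15, 5]]·[p, q, r]ᵀ = [-20252, -2170, -314]ᵀ.
Inverting the 3×3 Gram matrix, [p, q, r]ᵀ = [-146393/71832, 101599/71832, 31799/11972]ᵀ.

q = 1.41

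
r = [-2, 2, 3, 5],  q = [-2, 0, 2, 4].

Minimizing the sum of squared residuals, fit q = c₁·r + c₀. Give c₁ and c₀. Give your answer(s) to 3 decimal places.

c₁ = 0.846, c₀ = -0.692

AᵀA·[c₁, c₀]ᵀ = Aᵀq reads: 42·c₁ + 8·c₀ = 30;  8·c₁ + 4·c₀ = 4.
Eliminating c₀: 4·(row 1) − 8·(row 2) gives 104·c₁ = 4·30 − 8·4 = 88, so c₁ = 11/13.
Then c₀ = (4 − 8·(11/13))/4 = -9/13.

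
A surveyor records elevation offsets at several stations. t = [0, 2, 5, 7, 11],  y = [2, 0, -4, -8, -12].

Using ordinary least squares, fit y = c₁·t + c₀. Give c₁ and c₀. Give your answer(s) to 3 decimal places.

c₁ = -1.324, c₀ = 2.222

MᵀM·[c₁, c₀]ᵀ = Mᵀy reads: 199·c₁ + 25·c₀ = -208;  25·c₁ + 5·c₀ = -22.
Determinant 199·5 − 25² = 370.
c₁ = ((-208)·5 − 25·(-22))/370 = -49/37; c₀ = (199·(-22) − 25·(-208))/370 = 411/185.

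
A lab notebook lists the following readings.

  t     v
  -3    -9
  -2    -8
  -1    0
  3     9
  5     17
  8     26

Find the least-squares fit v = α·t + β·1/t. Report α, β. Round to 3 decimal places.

α = 3.365, β = -2.318

Forming AᵀA = [[112, 6]; [6, 22001/14400]] and Aᵀv = [363, 333/20]ᵀ gives AᵀA·[α, β]ᵀ = Aᵀv.
Eliminating β: (22001/14400)·(row 1) − 6·(row 2) gives (121607/900)·α = (22001/14400)·363 − 6·(333/20) = 2182601/4800, so α = 6547803/1945712.
Then β = ((333/20) − 6·(6547803/1945712))/(22001/14400) = -281880/121607.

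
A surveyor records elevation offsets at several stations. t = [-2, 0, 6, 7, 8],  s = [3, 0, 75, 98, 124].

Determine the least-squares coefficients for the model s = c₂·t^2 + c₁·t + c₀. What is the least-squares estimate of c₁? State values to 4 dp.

c₁ = 2.4725

From the data, Σt^2·t^2 = 7809, Σt^2·t = 1063, Σt^2 = 153, Σt·t = 153, Σt = 19, Σ1 = 5.
Right-hand side: Σt^2·s = 15450, Σt·s = 2122, Σs = 300.
Normal equations: [[7809, 1063, 153]; [1063, 153, 19]; [153, 19, 5]]·[c₂, c₁, c₀]ᵀ = [15450, 2122, 300]ᵀ.
Inverting the 3×3 Gram matrix, [c₂, c₁, c₀]ᵀ = [21053/12962, 32049/12962, 5856/6481]ᵀ.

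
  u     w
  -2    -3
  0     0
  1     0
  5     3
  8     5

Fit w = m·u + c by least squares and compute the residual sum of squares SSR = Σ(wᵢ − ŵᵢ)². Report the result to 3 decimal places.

Compute the Gram sums: Σu·u = 94, Σu = 12, Σ1 = 5.
For Aᵀw: Σu·w = 61, Σw = 5.
det = 94·5 − 12² = 326.
m = (61·5 − 12·5)/326 = 245/326; c = (94·5 − 12·61)/326 = -131/163.
Residuals: -113/163, 131/163, 17/326, 15/326, -34/163; SSR = 383/326.

SSR = 1.175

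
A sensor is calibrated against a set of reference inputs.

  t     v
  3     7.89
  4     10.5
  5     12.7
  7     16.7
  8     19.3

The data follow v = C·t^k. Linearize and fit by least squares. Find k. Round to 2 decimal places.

With ln vᵢ as the transformed response and ln tᵢ as the regressor:
Σln t = 8.1197, Σ(ln t)² = 13.8297, Σln v = 12.7341, Σln t·ln v = 21.2534.
Equations: 13.8297·k + 8.1197·ln C = 21.2534;  8.1197·k + 5·ln C = 12.7341.
Solving (det = 3.2190): k = 0.89166, ln C = 1.09882.

k = 0.89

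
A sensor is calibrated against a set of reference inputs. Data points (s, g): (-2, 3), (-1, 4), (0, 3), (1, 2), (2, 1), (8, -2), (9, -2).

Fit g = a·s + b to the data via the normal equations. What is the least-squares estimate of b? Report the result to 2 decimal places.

b = 2.61

With design matrix X, XᵀX = [[155, 17]; [17, 7]] and Xᵀg = [-40, 9]ᵀ.
Eliminating b: 7·(row 1) − 17·(row 2) gives 796·a = 7·(-40) − 17·9 = -433, so a = -433/796.
Then b = (9 − 17·(-433/796))/7 = 2075/796.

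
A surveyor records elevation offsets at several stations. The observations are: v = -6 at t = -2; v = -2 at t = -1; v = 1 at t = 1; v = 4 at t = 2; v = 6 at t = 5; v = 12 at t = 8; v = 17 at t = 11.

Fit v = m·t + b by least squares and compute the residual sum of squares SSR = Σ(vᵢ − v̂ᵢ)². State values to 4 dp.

SSR = 7.8921

From the data, Σt·t = 220, Σt = 24, Σ1 = 7.
Moment sums: Σt·v = 336, Σv = 32.
Normal equations: [[220, 24]; [24, 7]]·[m, b]ᵀ = [336, 32]ᵀ.
Eliminating b: 7·(row 1) − 24·(row 2) gives 964·m = 7·336 − 24·32 = 1584, so m = 396/241.
Then b = (32 − 24·(396/241))/7 = -256/241.
Residuals: -398/241, 170/241, 101/241, 428/241, -278/241, -20/241, -3/241; SSR = 1902/241.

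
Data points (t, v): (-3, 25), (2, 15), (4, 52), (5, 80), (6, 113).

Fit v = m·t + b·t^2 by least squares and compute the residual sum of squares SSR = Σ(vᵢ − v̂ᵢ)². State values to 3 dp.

AᵀA·[m, b]ᵀ = Aᵀv reads: 90·m + 386·b = 1241;  386·m + 2274·b = 7185.
Eliminating b: 2274·(row 1) − 386·(row 2) gives 55664·m = 2274·1241 − 386·7185 = 48624, so m = 3039/3479.
Then b = (7185 − 386·(3039/3479))/2274 = 20953/6958.
Residuals: 3607/6958, 4201/3479, 1128/3479, 2425/6958, -323/497; SSR = 16531/6958.

SSR = 2.376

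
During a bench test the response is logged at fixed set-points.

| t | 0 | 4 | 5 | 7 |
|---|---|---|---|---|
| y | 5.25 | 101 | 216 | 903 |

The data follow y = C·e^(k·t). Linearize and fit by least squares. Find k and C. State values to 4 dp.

Let Y = ln y. Fitting Y = k·t + ln C by least squares:
XᵀX = [[90.0000, 16.0000]; [16.0000, 4]], rhs = [92.9769, 18.4543]ᵀ  (here Σt = 16.0000, Σ(t)² = 90.0000, Σln y = 18.4543, Σt·ln y = 92.9769).
Δ = 90.0000·4 − (16.0000)² = 104.0000; k = (92.9769·4 − 16.0000·18.4543)/104.0000 = 0.73691, ln C = (90.0000·18.4543 − 16.0000·92.9769)/104.0000 = 1.66597, so C = exp(1.66597) = 5.29079.

k = 0.7369, C = 5.2908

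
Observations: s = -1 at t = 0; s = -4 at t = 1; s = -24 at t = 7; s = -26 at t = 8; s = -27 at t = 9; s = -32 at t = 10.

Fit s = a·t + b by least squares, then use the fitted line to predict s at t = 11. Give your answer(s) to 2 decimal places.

Normal-equation sums: Σt·t = 295, Σt = 35, Σ1 = 6.
For Mᵀs: Σt·s = -943, Σs = -114.
det = 295·6 − 35² = 545.
a = ((-943)·6 − 35·(-114))/545 = -1668/545; b = (295·(-114) − 35·(-943))/545 = -125/109.
At t = 11: ŝ = (-1668/545)·(11) + (-125/109)·(1) = -18973/545.

ŝ = -34.81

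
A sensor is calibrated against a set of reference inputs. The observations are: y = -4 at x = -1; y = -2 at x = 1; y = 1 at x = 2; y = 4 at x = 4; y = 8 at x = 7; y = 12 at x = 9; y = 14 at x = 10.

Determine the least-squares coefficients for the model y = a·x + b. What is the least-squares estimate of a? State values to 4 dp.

Sums needed: Σx·x = 252, Σx = 32, Σ1 = 7.
Right-hand side: Σx·y = 324, Σy = 33.
So MᵀM·[a, b]ᵀ = Mᵀy: [[252, 32]; [32, 7]]·[a, b]ᵀ = [324, 33]ᵀ.
Determinant 252·7 − 32² = 740.
a = (324·7 − 32·33)/740 = 303/185; b = (252·33 − 32·324)/740 = -513/185.

a = 1.6378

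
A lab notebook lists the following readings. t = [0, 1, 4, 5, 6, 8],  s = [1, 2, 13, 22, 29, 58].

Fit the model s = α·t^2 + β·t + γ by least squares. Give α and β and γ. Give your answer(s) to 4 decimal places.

α = 1.0382, β = -1.3338, γ = 1.5988

Compute the Gram sums: Σt^2·t^2 = 6274, Σt^2·t = 918, Σt^2 = 142, Σt·t = 142, Σt = 24, Σ1 = 6.
Moment sums: Σt^2·s = 5516, Σt·s = 802, Σs = 125.
Inverting the 3×3 Gram matrix, [α, β, γ]ᵀ = [17929/17270, -4607/3454, 13806/8635]ᵀ.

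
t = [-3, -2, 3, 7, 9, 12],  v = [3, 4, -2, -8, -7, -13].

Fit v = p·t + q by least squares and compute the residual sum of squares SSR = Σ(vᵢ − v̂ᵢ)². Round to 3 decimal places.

SSR = 8.273

MᵀM·[p, q]ᵀ = Mᵀv reads: 296·p + 26·q = -298;  26·p + 6·q = -23.
(Σt·t = 296, Σt = 26, Σ1 = 6, Σt·v = -298, Σv = -23.)
Δ = 296·6 − 26² = 1100.
p = ((-298)·6 − 26·(-23))/1100 = -119/110; q = (296·(-23) − 26·(-298))/1100 = 47/55.
Residuals: -11/10, 54/55, 43/110, -141/110, 207/110, -48/55; SSR = 91/11.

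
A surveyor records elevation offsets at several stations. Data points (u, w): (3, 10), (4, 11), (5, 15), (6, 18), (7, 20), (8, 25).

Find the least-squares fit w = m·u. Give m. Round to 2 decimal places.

From the data, Σu·u = 199.
Right-hand side: Σu·w = 597.
AᵀA·[m]ᵀ = Aᵀw becomes [[199]]·[m]ᵀ = [597]ᵀ.
Hence m = 597 / 199 ≈ 3.

m = 3.00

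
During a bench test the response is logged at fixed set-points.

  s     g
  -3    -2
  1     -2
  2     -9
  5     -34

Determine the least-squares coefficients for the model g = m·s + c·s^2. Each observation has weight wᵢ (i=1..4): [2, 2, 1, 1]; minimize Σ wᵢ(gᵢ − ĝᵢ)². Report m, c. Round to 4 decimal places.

The normal equations are: 49·m + 81·c = -180;  81·m + 805·c = -926.
(Σwᵢ·s·s = 49, Σwᵢ·s·s^2 = 81, Σwᵢ·s^2·s^2 = 805, Σwᵢ·s·g = -180, Σwᵢ·s^2·g = -926.)
Eliminating c: 805·(row 1) − 81·(row 2) gives 32884·m = 805·(-180) − 81·(-926) = -69894, so m = -34947/16442.
Then c = ((-926) − 81·(-34947/16442))/805 = -15397/16442.

m = -2.1255, c = -0.9364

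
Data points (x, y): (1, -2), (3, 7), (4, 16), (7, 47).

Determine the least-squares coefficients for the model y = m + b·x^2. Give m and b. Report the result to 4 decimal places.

m = -1.9223, b = 1.0092

Setting ∂/∂m … = 0 gives: 4·m + 75·b = 68;  75·m + 2739·b = 2620.
Determinant 4·2739 − 75² = 5331.
m = (68·2739 − 75·2620)/5331 = -3416/1777; b = (4·2620 − 75·68)/5331 = 5380/5331.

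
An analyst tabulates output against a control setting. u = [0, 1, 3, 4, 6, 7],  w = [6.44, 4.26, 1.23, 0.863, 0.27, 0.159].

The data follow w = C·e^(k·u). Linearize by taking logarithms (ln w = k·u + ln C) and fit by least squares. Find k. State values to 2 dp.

k = -0.53

Let Y = ln w. Fitting Y = k·u + ln C by least squares:
AᵀA = [[111.0000, 21.0000]; [21.0000, 6]], rhs = [-19.2470, 0.2233]ᵀ  (here Σu = 21.0000, Σ(u)² = 111.0000, Σln w = 0.2233, Σu·ln w = -19.2470).
Solving (det = 225.0000): k = -0.53409, ln C = 1.90654.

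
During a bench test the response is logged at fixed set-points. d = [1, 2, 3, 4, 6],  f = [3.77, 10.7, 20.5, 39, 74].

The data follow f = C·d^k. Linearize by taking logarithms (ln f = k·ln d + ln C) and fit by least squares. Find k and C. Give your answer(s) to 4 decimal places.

Let Y = ln f. Fitting Y = k·ln d + ln C by least squares:
AᵀA = [[6.8196, 4.9698]; [4.9698, 5]], rhs = [17.7518, 14.6854]ᵀ  (here Σln d = 4.9698, Σ(ln d)² = 6.8196, Σln f = 14.6854, Σln d·ln f = 17.7518).
Solving (det = 9.3990): k = 1.67843, ln C = 1.26878, so C = exp(1.26878) = 3.55651.

k = 1.6784, C = 3.5565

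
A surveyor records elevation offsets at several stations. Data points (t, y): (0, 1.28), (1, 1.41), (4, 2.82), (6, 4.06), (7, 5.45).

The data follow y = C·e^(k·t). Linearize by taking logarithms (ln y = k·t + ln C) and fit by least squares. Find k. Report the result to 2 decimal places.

k = 0.21

With ln yᵢ as the transformed response and tᵢ as the regressor:
Σt = 18.0000, Σ(t)² = 102.0000, Σln y = 4.7240, Σt·ln y = 24.7669.
Equations: 102.0000·k + 18.0000·ln C = 24.7669;  18.0000·k + 5·ln C = 4.7240.
Δ = 102.0000·5 − (18.0000)² = 186.0000; k = (24.7669·5 − 18.0000·4.7240)/186.0000 = 0.20862, ln C = (102.0000·4.7240 − 18.0000·24.7669)/186.0000 = 0.19377.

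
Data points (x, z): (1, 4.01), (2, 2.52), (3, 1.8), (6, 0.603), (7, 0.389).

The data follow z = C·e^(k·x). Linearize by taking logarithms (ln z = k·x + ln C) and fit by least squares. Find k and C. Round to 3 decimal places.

Taking logs, ln z = k·x + ln C, so regress ln z on x.
Σx = 19.0000, Σ(x)² = 99.0000, Σln z = 1.4508, Σx·ln z = -4.6436.
Equations: 99.0000·k + 19.0000·ln C = -4.6436;  19.0000·k + 5·ln C = 1.4508.
Slope k = (n·Σx·ln z − Σx·Σln z)/(n·Σ(x)² − (Σx)²) = (5·-4.6436 − 19.0000·1.4508)/134.0000 = -0.37898; ln C = (Σln z − k·Σx)/n = 1.73030, so C = exp(1.73030) = 5.64232.

k = -0.379, C = 5.642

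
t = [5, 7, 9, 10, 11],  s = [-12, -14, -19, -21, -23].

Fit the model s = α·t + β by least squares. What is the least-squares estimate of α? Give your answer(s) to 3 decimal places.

The normal system MᵀM·[α, β]ᵀ = Mᵀs is [[376, 42]; [42, 5]]·[α, β]ᵀ = [-792, -89]ᵀ.
Eliminating β: 5·(row 1) − 42·(row 2) gives 116·α = 5·(-792) − 42·(-89) = -222, so α = -111/58.
Then β = ((-89) − 42·(-111/58))/5 = -50/29.

α = -1.914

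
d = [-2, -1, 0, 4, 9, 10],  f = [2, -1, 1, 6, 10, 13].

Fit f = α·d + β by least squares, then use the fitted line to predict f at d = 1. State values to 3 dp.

f̂ = 2.793

From the data, Σd·d = 202, Σd = 20, Σ1 = 6.
For Xᵀf: Σd·f = 241, Σf = 31.
Normal equations: [[202, 20]; [20, 6]]·[α, β]ᵀ = [241, 31]ᵀ.
det = 202·6 − 20² = 812.
α = (241·6 − 20·31)/812 = 59/58; β = (202·31 − 20·241)/812 = 103/58.
At d = 1: f̂ = (59/58)·(1) + (103/58)·(1) = 81/29.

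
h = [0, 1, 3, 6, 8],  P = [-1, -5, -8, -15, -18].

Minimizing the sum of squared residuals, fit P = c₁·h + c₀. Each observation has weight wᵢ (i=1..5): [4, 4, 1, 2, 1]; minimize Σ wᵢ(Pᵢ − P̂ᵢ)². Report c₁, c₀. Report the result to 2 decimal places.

c₁ = -2.13, c₀ = -1.87

Compute the Gram sums: Σwᵢ·h·h = 149, Σwᵢ·h = 27, Σwᵢ·1 = 12.
Right-hand side: Σwᵢ·h·P = -368, Σwᵢ·P = -80.
So MᵀWM·[c₁, c₀]ᵀ = MᵀWP: [[149, 27]; [27, 12]]·[c₁, c₀]ᵀ = [-368, -80]ᵀ.
det = 149·12 − 27² = 1059.
c₁ = ((-368)·12 − 27·(-80))/1059 = -752/353; c₀ = (149·(-80) − 27·(-368))/1059 = -1984/1059.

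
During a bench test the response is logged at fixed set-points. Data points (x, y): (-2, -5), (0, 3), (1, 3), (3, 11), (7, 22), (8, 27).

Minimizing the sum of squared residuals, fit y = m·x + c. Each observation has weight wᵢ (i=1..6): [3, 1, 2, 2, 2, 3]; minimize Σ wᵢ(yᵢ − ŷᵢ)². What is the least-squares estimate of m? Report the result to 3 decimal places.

Normal-equation sums: Σwᵢ·x·x = 322, Σwᵢ·x = 40, Σwᵢ·1 = 13.
For MᵀWy: Σwᵢ·x·y = 1058, Σwᵢ·y = 141.
Eliminating c: 13·(row 1) − 40·(row 2) gives 2586·m = 13·1058 − 40·141 = 8114, so m = 4057/1293.
Then c = (141 − 40·(4057/1293))/13 = 1541/1293.

m = 3.138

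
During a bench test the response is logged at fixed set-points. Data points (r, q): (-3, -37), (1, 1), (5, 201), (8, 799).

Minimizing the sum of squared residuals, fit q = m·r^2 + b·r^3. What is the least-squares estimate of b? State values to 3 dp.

b = 1.500

Compute the Gram sums: Σr^2·r^2 = 4803, Σr^2·r^3 = 35651, Σr^3·r^3 = 278499.
And Σr^2·q = 55829, Σr^3·q = 435213.
Normal equations: [[4803, 35651]; [35651, 278499]]·[m, b]ᵀ = [55829, 435213]ᵀ.
det = 4803·278499 − 35651² = 66636896.
m = (55829·278499 − 35651·435213)/66636896 = 4067751/8329612; b = (4803·435213 − 35651·55829)/66636896 = 12496045/8329612.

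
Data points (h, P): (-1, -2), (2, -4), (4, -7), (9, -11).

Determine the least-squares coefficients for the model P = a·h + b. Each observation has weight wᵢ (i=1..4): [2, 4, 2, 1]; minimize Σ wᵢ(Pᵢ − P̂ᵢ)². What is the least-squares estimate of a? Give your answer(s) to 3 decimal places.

a = -0.942

From the data, Σwᵢ·h·h = 131, Σwᵢ·h = 23, Σwᵢ·1 = 9.
Right-hand side: Σwᵢ·h·P = -183, Σwᵢ·P = -45.
Normal equations: [[131, 23]; [23, 9]]·[a, b]ᵀ = [-183, -45]ᵀ.
Determinant 131·9 − 23² = 650.
a = ((-183)·9 − 23·(-45))/650 = -306/325; b = (131·(-45) − 23·(-183))/650 = -843/325.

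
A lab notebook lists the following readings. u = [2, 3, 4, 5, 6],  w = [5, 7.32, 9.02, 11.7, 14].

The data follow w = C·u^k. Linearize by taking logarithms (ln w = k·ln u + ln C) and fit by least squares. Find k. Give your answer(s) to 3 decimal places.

k = 0.928

Taking logs, ln w = k·ln u + ln C, so regress ln w on ln u.
Σln u = 6.5793, Σ(ln u)² = 9.4099, Σln w = 10.8981, Σln u·ln w = 15.0387.
Equations: 9.4099·k + 6.5793·ln C = 15.0387;  6.5793·k + 5·ln C = 10.8981.
Solving (det = 3.7630): k = 0.92793, ln C = 0.95861.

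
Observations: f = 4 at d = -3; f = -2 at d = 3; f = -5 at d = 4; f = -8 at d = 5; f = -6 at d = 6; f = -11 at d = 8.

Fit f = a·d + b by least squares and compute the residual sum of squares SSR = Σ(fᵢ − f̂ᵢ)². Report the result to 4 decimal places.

XᵀX·[a, b]ᵀ = Xᵀf reads: 159·a + 23·b = -202;  23·a + 6·b = -28.
det = 159·6 − 23² = 425.
a = ((-202)·6 − 23·(-28))/425 = -568/425; b = (159·(-28) − 23·(-202))/425 = 194/425.
Residuals: -198/425, 132/85, -47/425, -754/425, 664/425, -13/17; SSR = 3746/425.

SSR = 8.8141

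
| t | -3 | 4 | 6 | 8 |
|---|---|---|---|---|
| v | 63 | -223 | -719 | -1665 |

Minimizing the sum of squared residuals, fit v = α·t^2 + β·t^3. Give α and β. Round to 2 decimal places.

α = -1.93, β = -3.01

Compute the Gram sums: Σt^2·t^2 = 5729, Σt^2·t^3 = 41325, Σt^3·t^3 = 313625.
Moment sums: Σt^2·v = -135445, Σt^3·v = -1023757.
Normal equations: [[5729, 41325]; [41325, 313625]]·[α, β]ᵀ = [-135445, -1023757]ᵀ.
Eliminating β: 313625·(row 1) − 41325·(row 2) gives 89002000·α = 313625·(-135445) − 41325·(-1023757) = -172180100, so α = -1721801/890020.
Then β = ((-1023757) − 41325·(-1721801/890020))/313625 = -66959807/22250500.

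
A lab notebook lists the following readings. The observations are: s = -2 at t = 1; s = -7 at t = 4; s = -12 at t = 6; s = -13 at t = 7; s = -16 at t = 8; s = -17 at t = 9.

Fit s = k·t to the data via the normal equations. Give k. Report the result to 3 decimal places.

k = -1.919

With design matrix A, AᵀA = [[247]] and Aᵀs = [-474]ᵀ.
Hence k = -474 / 247 ≈ -1.91903.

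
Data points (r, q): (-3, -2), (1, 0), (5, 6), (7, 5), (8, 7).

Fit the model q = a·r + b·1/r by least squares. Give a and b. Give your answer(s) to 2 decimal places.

a = 0.89, b = -0.82

Forming XᵀX = [[148, 5]; [5, 837649/705600]] and Xᵀq = [127, 2903/840]ᵀ gives XᵀX·[a, b]ᵀ = Xᵀq.
Eliminating b: (837649/705600)·(row 1) − 5·(row 2) gives (26583013/176400)·a = (837649/705600)·127 − 5·(2903/840) = 94188823/705600, so a = 94188823/106332052.
Then b = ((2903/840) − 5·(94188823/106332052))/(837649/705600) = -21788760/26583013.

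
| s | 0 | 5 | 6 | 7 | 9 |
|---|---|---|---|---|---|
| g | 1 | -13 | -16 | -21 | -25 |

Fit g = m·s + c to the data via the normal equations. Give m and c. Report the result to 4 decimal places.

Entries of AᵀA: Σs·s = 191, Σs = 27, Σ1 = 5.
And Σs·g = -533, Σg = -74.
Normal equations: [[191, 27]; [27, 5]]·[m, c]ᵀ = [-533, -74]ᵀ.
Determinant 191·5 − 27² = 226.
m = ((-533)·5 − 27·(-74))/226 = -667/226; c = (191·(-74) − 27·(-533))/226 = 257/226.

m = -2.9513, c = 1.1372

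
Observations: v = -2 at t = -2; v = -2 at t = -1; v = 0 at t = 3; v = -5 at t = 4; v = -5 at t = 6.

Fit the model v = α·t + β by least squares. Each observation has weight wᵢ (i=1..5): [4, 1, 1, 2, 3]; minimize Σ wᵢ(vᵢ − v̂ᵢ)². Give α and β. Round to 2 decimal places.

α = -0.37, β = -2.50

Setting ∂/∂α … = 0 gives: 166·α + 20·β = -112;  20·α + 11·β = -35.
Δ = 166·11 − 20² = 1426.
α = ((-112)·11 − 20·(-35))/1426 = -266/713; β = (166·(-35) − 20·(-112))/1426 = -1785/713.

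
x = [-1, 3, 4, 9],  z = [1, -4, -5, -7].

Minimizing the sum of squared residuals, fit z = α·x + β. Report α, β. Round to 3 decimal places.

α = -0.783, β = -0.813

Normal-equation sums: Σx·x = 107, Σx = 15, Σ1 = 4.
Moment sums: Σx·z = -96, Σz = -15.
AᵀA·[α, β]ᵀ = Aᵀz becomes [[107, 15]; [15, 4]]·[α, β]ᵀ = [-96, -15]ᵀ.
Eliminating β: 4·(row 1) − 15·(row 2) gives 203·α = 4·(-96) − 15·(-15) = -159, so α = -159/203.
Then β = ((-15) − 15·(-159/203))/4 = -165/203.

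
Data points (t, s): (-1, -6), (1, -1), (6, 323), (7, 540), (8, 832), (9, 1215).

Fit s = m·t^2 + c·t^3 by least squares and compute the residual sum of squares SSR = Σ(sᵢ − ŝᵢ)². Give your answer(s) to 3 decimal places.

SSR = 2.923

Forming XᵀX = [[14356, 116400]; [116400, 957892]] and Xᵀs = [189744, 1566712]ᵀ gives XᵀX·[m, c]ᵀ = Xᵀs.
Eliminating c: 957892·(row 1) − 116400·(row 2) gives 202537552·m = 957892·189744 − 116400·1566712 = -611017152, so m = -38188572/12658597.
Then c = (1566712 − 116400·(-38188572/12658597))/957892 = 261286/130501.
Residuals: -12418268/12658597, 185233/12658597, -10948849/12658597, 1947986/1808371, -486592/12658597, -2847231/12658597; SSR = 37003019/12658597.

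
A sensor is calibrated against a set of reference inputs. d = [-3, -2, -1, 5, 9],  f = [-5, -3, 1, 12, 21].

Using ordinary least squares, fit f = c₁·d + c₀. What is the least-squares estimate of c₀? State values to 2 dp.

c₀ = 1.81

The normal equations are: 120·c₁ + 8·c₀ = 269;  8·c₁ + 5·c₀ = 26.
(Σd·d = 120, Σd = 8, Σ1 = 5, Σd·f = 269, Σf = 26.)
det = 120·5 − 8² = 536.
c₁ = (269·5 − 8·26)/536 = 1137/536; c₀ = (120·26 − 8·269)/536 = 121/67.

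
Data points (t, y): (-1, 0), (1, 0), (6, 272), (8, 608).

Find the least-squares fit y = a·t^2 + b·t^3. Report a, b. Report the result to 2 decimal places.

The normal equations are: 5394·a + 40544·b = 48704;  40544·a + 308802·b = 370048.
(Σt^2·t^2 = 5394, Σt^2·t^3 = 40544, Σt^3·t^3 = 308802, Σt^2·y = 48704, Σt^3·y = 370048.)
Δ = 5394·308802 − 40544² = 21862052.
a = (48704·308802 − 40544·370048)/21862052 = 9166624/5465513; b = (5394·370048 − 40544·48704)/21862052 = 5345984/5465513.

a = 1.68, b = 0.98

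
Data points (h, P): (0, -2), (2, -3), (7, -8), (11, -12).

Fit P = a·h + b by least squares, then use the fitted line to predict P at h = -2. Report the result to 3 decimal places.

P̂ = 0.277

Forming MᵀM = [[174, 20]; [20, 4]] and MᵀP = [-194, -25]ᵀ gives MᵀM·[a, b]ᵀ = MᵀP.
det = 174·4 − 20² = 296.
a = ((-194)·4 − 20·(-25))/296 = -69/74; b = (174·(-25) − 20·(-194))/296 = -235/148.
At h = -2: P̂ = (-69/74)·(-2) + (-235/148)·(1) = 41/148.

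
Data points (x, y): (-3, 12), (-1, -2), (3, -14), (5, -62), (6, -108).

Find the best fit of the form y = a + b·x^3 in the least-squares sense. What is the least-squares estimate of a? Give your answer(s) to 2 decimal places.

Compute the Gram sums: Σ1 = 5, Σx^3 = 340, Σx^3·x^3 = 63740.
And Σy = -174, Σx^3·y = -31778.
Normal equations: [[5, 340]; [340, 63740]]·[a, b]ᵀ = [-174, -31778]ᵀ.
Eliminating b: 63740·(row 1) − 340·(row 2) gives 203100·a = 63740·(-174) − 340·(-31778) = -286240, so a = -14312/10155.
Then b = ((-31778) − 340·(-14312/10155))/63740 = -9973/20310.

a = -1.41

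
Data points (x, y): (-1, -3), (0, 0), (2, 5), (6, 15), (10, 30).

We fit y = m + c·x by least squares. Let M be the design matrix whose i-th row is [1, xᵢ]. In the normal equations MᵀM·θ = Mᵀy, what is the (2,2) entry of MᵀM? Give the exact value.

Row 2 ↔ basis x, column 2 ↔ basis x, so (MᵀM)_{2,2} = Σᵢ (x)·(x) = (-1)·(-1) + (0)·(0) + (2)·(2) + (6)·(6) + (10)·(10) = 141.

141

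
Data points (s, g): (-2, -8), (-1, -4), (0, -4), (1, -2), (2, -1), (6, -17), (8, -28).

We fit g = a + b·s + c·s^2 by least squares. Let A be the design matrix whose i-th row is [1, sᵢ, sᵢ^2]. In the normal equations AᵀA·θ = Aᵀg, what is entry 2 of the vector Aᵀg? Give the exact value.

-310

Entry 2 ↔ basis s, so (Aᵀg)_{2} = Σᵢ (s)·gᵢ = (-2)·(-8) + (-1)·(-4) + (0)·(-4) + (1)·(-2) + (2)·(-1) + (6)·(-17) + (8)·(-28) = -310.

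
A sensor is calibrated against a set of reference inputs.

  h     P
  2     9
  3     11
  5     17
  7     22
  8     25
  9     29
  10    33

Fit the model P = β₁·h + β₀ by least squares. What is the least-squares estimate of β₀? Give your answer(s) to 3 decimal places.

Entries of MᵀM: Σh·h = 332, Σh = 44, Σ1 = 7.
And Σh·P = 1081, ΣP = 146.
det = 332·7 − 44² = 388.
β₁ = (1081·7 − 44·146)/388 = 1143/388; β₀ = (332·146 − 44·1081)/388 = 227/97.

β₀ = 2.340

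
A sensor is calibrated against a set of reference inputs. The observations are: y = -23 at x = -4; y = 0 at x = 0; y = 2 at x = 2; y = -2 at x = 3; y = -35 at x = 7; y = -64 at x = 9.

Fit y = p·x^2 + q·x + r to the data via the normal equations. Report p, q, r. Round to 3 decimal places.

The normal system AᵀA·[p, q, r]ᵀ = Aᵀy is [[9315, 1043, 159]; [1043, 159, 17]; [159, 17, 6]]·[p, q, r]ᵀ = [-7277, -731, -122]ᵀ.
Solving the 3×3 system (Gaussian elimination) gives p = -10995/10718, q = 107573/53590, r = 31192/26795.

p = -1.026, q = 2.007, r = 1.164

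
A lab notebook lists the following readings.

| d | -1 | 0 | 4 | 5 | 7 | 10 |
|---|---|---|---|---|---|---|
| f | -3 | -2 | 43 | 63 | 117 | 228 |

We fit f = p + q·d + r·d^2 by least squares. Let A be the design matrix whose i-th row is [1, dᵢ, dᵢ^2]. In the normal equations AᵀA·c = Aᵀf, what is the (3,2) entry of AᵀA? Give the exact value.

1531

Row 3 ↔ basis d^2, column 2 ↔ basis d, so (AᵀA)_{3,2} = Σᵢ (d^2)·(d) = (1)·(-1) + (0)·(0) + (16)·(4) + (25)·(5) + (49)·(7) + (100)·(10) = 1531.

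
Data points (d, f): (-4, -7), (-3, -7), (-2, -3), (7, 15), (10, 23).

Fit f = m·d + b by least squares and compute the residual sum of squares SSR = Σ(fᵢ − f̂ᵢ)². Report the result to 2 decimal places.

SSR = 3.91

AᵀA·[m, b]ᵀ = Aᵀf reads: 178·m + 8·b = 390;  8·m + 5·b = 21.
Eliminating b: 5·(row 1) − 8·(row 2) gives 826·m = 5·390 − 8·21 = 1782, so m = 891/413.
Then b = (21 − 8·(891/413))/5 = 309/413.
Residuals: 52/59, -527/413, 234/413, -351/413, 40/59; SSR = 1614/413.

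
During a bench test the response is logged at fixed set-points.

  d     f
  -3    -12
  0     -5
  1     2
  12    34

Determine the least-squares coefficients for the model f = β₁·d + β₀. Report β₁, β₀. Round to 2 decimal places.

β₁ = 3.09, β₀ = -2.97

Compute the Gram sums: Σd·d = 154, Σd = 10, Σ1 = 4.
Moment sums: Σd·f = 446, Σf = 19.
Eliminating β₀: 4·(row 1) − 10·(row 2) gives 516·β₁ = 4·446 − 10·19 = 1594, so β₁ = 797/258.
Then β₀ = (19 − 10·(797/258))/4 = -767/258.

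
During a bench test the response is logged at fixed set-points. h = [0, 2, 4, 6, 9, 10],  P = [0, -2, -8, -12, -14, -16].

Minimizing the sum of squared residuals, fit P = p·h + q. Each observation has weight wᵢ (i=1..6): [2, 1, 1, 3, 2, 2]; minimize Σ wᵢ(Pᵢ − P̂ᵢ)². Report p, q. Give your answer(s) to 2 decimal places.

p = -1.61, q = -0.55

Compute the Gram sums: Σwᵢ·h·h = 490, Σwᵢ·h = 62, Σwᵢ·1 = 11.
Moment sums: Σwᵢ·h·P = -824, Σwᵢ·P = -106.
Determinant 490·11 − 62² = 1546.
p = ((-824)·11 − 62·(-106))/1546 = -1246/773; q = (490·(-106) − 62·(-824))/1546 = -426/773.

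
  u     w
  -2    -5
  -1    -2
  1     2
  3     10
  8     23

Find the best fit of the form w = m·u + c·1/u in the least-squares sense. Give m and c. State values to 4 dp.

m = 2.9390, c = -0.8358

Forming XᵀX = [[79, 5]; [5, 1369/576]] and Xᵀw = [228, 305/24]ᵀ gives XᵀX·[m, c]ᵀ = Xᵀw.
Δ = 79·(1369/576) − 5² = 93751/576.
m = (228·(1369/576) − 5·(305/24))/(93751/576) = 275532/93751; c = (79·(305/24) − 5·228)/(93751/576) = -78360/93751.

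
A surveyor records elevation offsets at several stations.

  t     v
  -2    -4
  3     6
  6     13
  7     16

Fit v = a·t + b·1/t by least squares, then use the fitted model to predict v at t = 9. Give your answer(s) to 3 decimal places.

Compute the Gram sums: Σt·t = 98, Σt·1/t = 4, Σ1/t·1/t = 361/882.
And Σt·v = 216, Σ1/t·v = 355/42.
Normal equations: [[98, 4]; [4, 361/882]]·[a, b]ᵀ = [216, 355/42]ᵀ.
Δ = 98·(361/882) − 4² = 217/9.
a = (216·(361/882) − 4·(355/42))/(217/9) = 24078/10633; b = (98·(355/42) − 4·216)/(217/9) = -321/217.
At t = 9: v̂ = (24078/10633)·(9) + (-321/217)·(1/9) = 644863/31899.

v̂ = 20.216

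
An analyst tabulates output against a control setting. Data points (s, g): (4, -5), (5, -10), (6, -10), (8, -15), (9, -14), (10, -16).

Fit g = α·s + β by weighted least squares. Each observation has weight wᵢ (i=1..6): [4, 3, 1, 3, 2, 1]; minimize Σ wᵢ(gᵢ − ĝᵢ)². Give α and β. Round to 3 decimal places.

α = -1.816, β = 0.901

Sums needed: Σwᵢ·s·s = 629, Σwᵢ·s = 89, Σwᵢ·1 = 14.
And Σwᵢ·s·g = -1062, Σwᵢ·g = -149.
AᵀWA·[α, β]ᵀ = AᵀWg becomes [[629, 89]; [89, 14]]·[α, β]ᵀ = [-1062, -149]ᵀ.
det = 629·14 − 89² = 885.
α = ((-1062)·14 − 89·(-149))/885 = -1607/885; β = (629·(-149) − 89·(-1062))/885 = 797/885.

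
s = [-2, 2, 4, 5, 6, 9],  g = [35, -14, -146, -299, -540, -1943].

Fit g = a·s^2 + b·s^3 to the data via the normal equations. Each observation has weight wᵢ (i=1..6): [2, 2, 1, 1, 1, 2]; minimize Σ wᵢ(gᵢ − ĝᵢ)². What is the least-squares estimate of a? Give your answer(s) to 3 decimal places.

a = 2.912

With design matrix X, XᵀWX = [[15363, 130023]; [130023, 1129515]] and XᵀWg = [-343849, -2997037]ᵀ.
Determinant 15363·1129515 − 130023² = 446758416.
a = ((-343849)·1129515 − 130023·(-2997037))/446758416 = 54214109/18614934; b = (15363·(-2997037) − 130023·(-343849))/446758416 = -18544457/6204978.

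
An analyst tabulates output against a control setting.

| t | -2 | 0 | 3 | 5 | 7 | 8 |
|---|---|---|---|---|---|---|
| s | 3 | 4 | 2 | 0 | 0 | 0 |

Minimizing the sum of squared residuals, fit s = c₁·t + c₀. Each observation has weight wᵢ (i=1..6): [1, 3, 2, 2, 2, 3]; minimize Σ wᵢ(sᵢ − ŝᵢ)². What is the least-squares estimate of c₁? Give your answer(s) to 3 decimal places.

From the data, Σwᵢ·t·t = 362, Σwᵢ·t = 52, Σwᵢ·1 = 13.
Right-hand side: Σwᵢ·t·s = 6, Σwᵢ·s = 19.
Normal equations: [[362, 52]; [52, 13]]·[c₁, c₀]ᵀ = [6, 19]ᵀ.
Eliminating c₀: 13·(row 1) − 52·(row 2) gives 2002·c₁ = 13·6 − 52·19 = -910, so c₁ = -5/11.
Then c₀ = (19 − 52·(-5/11))/13 = 469/143.

c₁ = -0.455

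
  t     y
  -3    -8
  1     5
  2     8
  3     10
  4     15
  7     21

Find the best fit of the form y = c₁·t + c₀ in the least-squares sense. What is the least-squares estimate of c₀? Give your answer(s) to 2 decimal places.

Sums needed: Σt·t = 88, Σt = 14, Σ1 = 6.
Moment sums: Σt·y = 282, Σy = 51.
So AᵀA·[c₁, c₀]ᵀ = Aᵀy: [[88, 14]; [14, 6]]·[c₁, c₀]ᵀ = [282, 51]ᵀ.
det = 88·6 − 14² = 332.
c₁ = (282·6 − 14·51)/332 = 489/166; c₀ = (88·51 − 14·282)/332 = 135/83.

c₀ = 1.63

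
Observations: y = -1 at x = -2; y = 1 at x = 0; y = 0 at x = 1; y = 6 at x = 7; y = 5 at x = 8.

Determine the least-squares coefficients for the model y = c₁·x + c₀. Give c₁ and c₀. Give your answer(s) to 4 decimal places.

With design matrix M, MᵀM = [[118, 14]; [14, 5]] and Mᵀy = [84, 11]ᵀ.
Eliminating c₀: 5·(row 1) − 14·(row 2) gives 394·c₁ = 5·84 − 14·11 = 266, so c₁ = 133/197.
Then c₀ = (11 − 14·(133/197))/5 = 61/197.

c₁ = 0.6751, c₀ = 0.3096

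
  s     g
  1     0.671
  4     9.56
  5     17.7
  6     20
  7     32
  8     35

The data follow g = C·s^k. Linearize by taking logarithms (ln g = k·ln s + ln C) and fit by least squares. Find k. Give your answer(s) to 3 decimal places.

With ln gᵢ as the transformed response and ln sᵢ as the regressor:
Over the data: Σln s = 8.8128, Σ(ln s)² = 15.8331, Σln g = 14.7490, Σln s·ln g = 27.2593.
Normal system: [[15.8331, 8.8128]; [8.8128, 6]]·[k, ln C]ᵀ = [27.2593, 14.7490]ᵀ.
Slope k = (n·Σln s·ln g − Σln s·Σln g)/(n·Σ(ln s)² − (Σln s)²) = (6·27.2593 − 8.8128·14.7490)/17.3327 = 1.93711; ln C = (Σln g − k·Σln s)/n = -0.38707.

k = 1.937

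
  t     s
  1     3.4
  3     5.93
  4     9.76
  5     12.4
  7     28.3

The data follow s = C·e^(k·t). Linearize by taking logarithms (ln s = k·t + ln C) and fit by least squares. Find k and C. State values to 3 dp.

k = 0.355, C = 2.247

Linearized form: ln s = k·t + ln C. From the 5 transformed points,
Sums: Σt = 20.0000, Σ(t)² = 100.0000, Σln s = 11.1427, Σt·ln s = 51.6655.
Normal system: [[100.0000, 20.0000]; [20.0000, 5]]·[k, ln C]ᵀ = [51.6655, 11.1427]ᵀ.
Slope k = (n·Σt·ln s − Σt·Σln s)/(n·Σ(t)² − (Σt)²) = (5·51.6655 − 20.0000·11.1427)/100.0000 = 0.35475; ln C = (Σln s − k·Σt)/n = 0.80954, so C = exp(0.80954) = 2.24688.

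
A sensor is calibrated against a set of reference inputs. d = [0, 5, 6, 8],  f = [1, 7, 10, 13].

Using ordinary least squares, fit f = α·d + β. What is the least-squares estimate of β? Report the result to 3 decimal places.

β = 0.676

The normal equations are: 125·α + 19·β = 199;  19·α + 4·β = 31.
Eliminating β: 4·(row 1) − 19·(row 2) gives 139·α = 4·199 − 19·31 = 207, so α = 207/139.
Then β = (31 − 19·(207/139))/4 = 94/139.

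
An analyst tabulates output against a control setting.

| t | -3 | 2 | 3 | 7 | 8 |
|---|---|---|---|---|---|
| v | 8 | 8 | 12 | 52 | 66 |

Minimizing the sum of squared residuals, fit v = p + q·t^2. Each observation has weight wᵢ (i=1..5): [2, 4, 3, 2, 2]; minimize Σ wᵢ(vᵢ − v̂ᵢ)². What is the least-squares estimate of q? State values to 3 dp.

q = 0.993

Forming XᵀWX = [[13, 287]; [287, 13463]] and XᵀWv = [320, 14140]ᵀ gives XᵀWX·[p, q]ᵀ = XᵀWv.
Δ = 13·13463 − 287² = 92650.
p = (320·13463 − 287·14140)/92650 = 24998/9265; q = (13·14140 − 287·320)/92650 = 9198/9265.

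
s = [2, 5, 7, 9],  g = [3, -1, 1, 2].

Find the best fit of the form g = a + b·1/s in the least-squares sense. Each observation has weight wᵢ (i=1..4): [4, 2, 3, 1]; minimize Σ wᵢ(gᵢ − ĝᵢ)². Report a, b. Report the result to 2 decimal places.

a = -0.37, b = 6.36

Normal-equation sums: Σwᵢ·1 = 10, Σwᵢ·1/s = 926/315, Σwᵢ·1/s·1/s = 114463/99225.
Moment sums: Σwᵢ·g = 15, Σwᵢ·1/s·g = 1969/315.
Determinant 10·(114463/99225) − (926/315)² = 4558/1575.
a = (15·(114463/99225) − (926/315)·(1969/315))/(4558/1575) = -106349/287154; b = (10·(1969/315) − (926/315)·15)/(4558/1575) = 14500/2279.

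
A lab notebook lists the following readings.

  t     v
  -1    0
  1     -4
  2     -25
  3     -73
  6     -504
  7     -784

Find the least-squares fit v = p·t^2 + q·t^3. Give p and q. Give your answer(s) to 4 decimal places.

Sums needed: Σt^2·t^2 = 3796, Σt^2·t^3 = 24858, Σt^3·t^3 = 165100.
For Mᵀv: Σt^2·v = -57321, Σt^3·v = -379951.
det = 3796·165100 − 24858² = 8799436.
p = ((-57321)·165100 − 24858·(-379951))/8799436 = -9437571/4399718; q = (3796·(-379951) − 24858·(-57321))/8799436 = -8704289/4399718.

p = -2.1450, q = -1.9784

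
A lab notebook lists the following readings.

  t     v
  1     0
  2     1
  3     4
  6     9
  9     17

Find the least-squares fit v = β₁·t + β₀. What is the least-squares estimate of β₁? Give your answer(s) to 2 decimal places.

Normal-equation sums: Σt·t = 131, Σt = 21, Σ1 = 5.
For Mᵀv: Σt·v = 221, Σv = 31.
So MᵀM·[β₁, β₀]ᵀ = Mᵀv: [[131, 21]; [21, 5]]·[β₁, β₀]ᵀ = [221, 31]ᵀ.
Δ = 131·5 − 21² = 214.
β₁ = (221·5 − 21·31)/214 = 227/107; β₀ = (131·31 − 21·221)/214 = -290/107.

β₁ = 2.12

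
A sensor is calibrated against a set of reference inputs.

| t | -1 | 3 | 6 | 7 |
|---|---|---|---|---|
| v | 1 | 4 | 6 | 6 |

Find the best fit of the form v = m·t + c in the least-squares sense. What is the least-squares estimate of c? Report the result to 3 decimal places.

Entries of MᵀM: Σt·t = 95, Σt = 15, Σ1 = 4.
And Σt·v = 89, Σv = 17.
So MᵀM·[m, c]ᵀ = Mᵀv: [[95, 15]; [15, 4]]·[m, c]ᵀ = [89, 17]ᵀ.
Eliminating c: 4·(row 1) − 15·(row 2) gives 155·m = 4·89 − 15·17 = 101, so m = 101/155.
Then c = (17 − 15·(101/155))/4 = 56/31.

c = 1.806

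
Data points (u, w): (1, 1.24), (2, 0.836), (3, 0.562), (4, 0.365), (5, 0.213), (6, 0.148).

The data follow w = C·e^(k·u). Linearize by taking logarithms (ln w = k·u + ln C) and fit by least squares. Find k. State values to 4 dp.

Let Y = ln w. Fitting Y = k·u + ln C by least squares:
Σu = 21.0000, Σ(u)² = 91.0000, Σln w = -5.0051, Σu·ln w = -25.0989.
Equations: 91.0000·k + 21.0000·ln C = -25.0989;  21.0000·k + 6·ln C = -5.0051.
Δ = 91.0000·6 − (21.0000)² = 105.0000; k = (-25.0989·6 − 21.0000·-5.0051)/105.0000 = -0.43320, ln C = (91.0000·-5.0051 − 21.0000·-25.0989)/105.0000 = 0.68200.

k = -0.4332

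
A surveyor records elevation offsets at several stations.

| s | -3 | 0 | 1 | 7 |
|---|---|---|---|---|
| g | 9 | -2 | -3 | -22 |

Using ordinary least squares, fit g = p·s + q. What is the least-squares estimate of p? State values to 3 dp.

The normal system XᵀX·[p, q]ᵀ = Xᵀg is [[59, 5]; [5, 4]]·[p, q]ᵀ = [-184, -18]ᵀ.
det = 59·4 − 5² = 211.
p = ((-184)·4 − 5·(-18))/211 = -646/211; q = (59·(-18) − 5·(-184))/211 = -142/211.

p = -3.062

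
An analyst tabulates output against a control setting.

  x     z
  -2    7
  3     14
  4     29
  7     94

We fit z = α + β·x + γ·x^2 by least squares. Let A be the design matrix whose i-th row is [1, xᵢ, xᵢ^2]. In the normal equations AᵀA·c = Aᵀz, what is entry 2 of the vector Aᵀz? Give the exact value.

802

Entry 2 ↔ basis x, so (Aᵀz)_{2} = Σᵢ (x)·zᵢ = (-2)·(7) + (3)·(14) + (4)·(29) + (7)·(94) = 802.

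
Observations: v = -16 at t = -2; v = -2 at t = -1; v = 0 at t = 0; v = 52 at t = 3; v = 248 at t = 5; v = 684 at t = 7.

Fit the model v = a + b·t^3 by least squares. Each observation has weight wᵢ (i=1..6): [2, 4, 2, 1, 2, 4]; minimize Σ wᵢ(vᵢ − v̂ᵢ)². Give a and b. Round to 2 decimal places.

a = -0.34, b = 1.99

Compute the Gram sums: Σwᵢ·1 = 15, Σwᵢ·t^3 = 1629, Σwᵢ·t^3·t^3 = 502707.
Moment sums: Σwᵢ·v = 3244, Σwᵢ·t^3·v = 1002116.
Determinant 15·502707 − 1629² = 4886964.
a = (3244·502707 − 1629·1002116)/4886964 = -138788/407247; b = (15·1002116 − 1629·3244)/4886964 = 812272/407247.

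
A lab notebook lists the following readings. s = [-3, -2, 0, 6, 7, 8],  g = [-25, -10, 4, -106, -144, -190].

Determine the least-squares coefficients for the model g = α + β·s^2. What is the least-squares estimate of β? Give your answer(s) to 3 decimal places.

Normal-equation sums: Σ1 = 6, Σs^2 = 162, Σs^2·s^2 = 7890.
And Σg = -471, Σs^2·g = -23297.
Eliminating β: 7890·(row 1) − 162·(row 2) gives 21096·α = 7890·(-471) − 162·(-23297) = 57924, so α = 1609/586.
Then β = ((-23297) − 162·(1609/586))/7890 = -2645/879.

β = -3.009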